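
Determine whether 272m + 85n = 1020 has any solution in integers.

gcd(272, 85):
  272 = 3×85 + 17
  85 = 5×17
so gcd(272, 85) = 17.
17 divides 1020, so integer solutions exist.

yes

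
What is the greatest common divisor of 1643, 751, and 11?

1

gcd(1643, 751) = 1.
gcd(1, 11) = 1.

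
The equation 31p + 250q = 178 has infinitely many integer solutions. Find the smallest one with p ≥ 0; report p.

gcd(250, 31):
  250 = 8·31 + 2
  31 = 15·2 + 1
  2 = 2·1
so gcd(250, 31) = 1.
1 divides 178, so solutions exist.
Back-substitute for Bézout coefficients:
  1 = 31 - 15·2
  ... = 31·(121) + 250·(-15)
Scale by 178/1 = 178: (p₀, q₀) = (21538, -2670).
General solution: p = 21538 + 250t, q = -2670 - 31t for integer t.
p ≥ 0: smallest is 21538 mod 250 = 38 (at t = -86), with q = -4.

38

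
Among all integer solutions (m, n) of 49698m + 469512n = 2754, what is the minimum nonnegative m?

11573

gcd(469512, 49698):
  469512 = 9·49698 + 22230
  49698 = 2·22230 + 5238
  22230 = 4·5238 + 1278
  5238 = 4·1278 + 126
  1278 = 10·126 + 18
  126 = 7·18
so gcd(469512, 49698) = 18.
18 divides 2754, so solutions exist.
Back-substitute for Bézout coefficients:
  18 = 1278 - 10·126
  ... = 49698·(-3675) + 469512·(389)
Scale by 2754/18 = 153: (m₀, n₀) = (-562275, 59517).
General solution: m = -562275 + 26084t, n = 59517 - 2761t for integer t.
m ≥ 0: smallest is -562275 mod 26084 = 11573 (at t = 22), with n = -1225.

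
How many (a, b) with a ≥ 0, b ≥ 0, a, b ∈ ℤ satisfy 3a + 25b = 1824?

gcd(25, 3):
  25 = 8*3 + 1
  3 = 3*1
so gcd(25, 3) = 1.
Back-substitute for Bézout coefficients:
  1 = 25 - 8*3
  ... = 3*(-8) + 25*(1)
Scale by 1824: one solution is (-14592, 1824). Reduce a mod 25: (8, 72).
General: a = 8 + 25t, b = 72 - 3t.
a ≥ 0 ⇒ t ≥ 0; b ≥ 0 ⇒ t ≤ 24. So t ∈ [0, 24]: 25 solutions.

25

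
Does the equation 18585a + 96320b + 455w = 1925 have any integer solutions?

gcd(96320, 18585) = 35.
gcd(35, 455) = 35.
35 divides 1925, so integer solutions exist.

yes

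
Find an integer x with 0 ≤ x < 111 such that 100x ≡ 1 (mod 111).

10

gcd(111, 100) = 1  (111 = 1×100 + 11, 100 = 9×11 + 1, 11 = 11×1).
Back-substituting, 100×(10) + 111×(-9) = 1.
So 100×10 ≡ 1 (mod 111), and 10 mod 111 = 10.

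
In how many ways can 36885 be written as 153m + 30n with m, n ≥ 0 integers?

24

gcd(153, 30) = 3.
By Bézout, 153*(1) + 30*(-5) = 3.
One solution: (5, 1204).
General: m = 5 + 10t, n = 1204 - 51t.
m ≥ 0 ⇒ t ≥ 0; n ≥ 0 ⇒ t ≤ 23. So t ∈ [0, 23]: 24 solutions.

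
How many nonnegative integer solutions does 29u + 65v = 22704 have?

gcd(65, 29):
  65 = 2*29 + 7
  29 = 4*7 + 1
  7 = 7*1
so gcd(65, 29) = 1.
Back-substitute for Bézout coefficients:
  1 = 29 - 4*7
  ... = 29*(9) + 65*(-4)
Scale by 22704: one solution is (204336, -90816). Reduce u mod 65: (41, 331).
General: u = 41 + 65t, v = 331 - 29t.
u ≥ 0 ⇒ t ≥ 0; v ≥ 0 ⇒ t ≤ 11. So t ∈ [0, 11]: 12 solutions.

12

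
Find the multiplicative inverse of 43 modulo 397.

gcd(397, 43) = 1.
By Bézout, 43×(-120) + 397×(13) = 1.
So 43×-120 ≡ 1 (mod 397), and -120 mod 397 = 277.

277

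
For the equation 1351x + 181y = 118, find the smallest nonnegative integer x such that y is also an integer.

gcd(1351, 181):
  1351 = 7·181 + 84
  181 = 2·84 + 13
  84 = 6·13 + 6
  13 = 2·6 + 1
  6 = 6·1
so gcd(1351, 181) = 1.
1 divides 118, so solutions exist.
Back-substitute for Bézout coefficients:
  1 = 13 - 2·6
  ... = 1351·(-28) + 181·(209)
Scale by 118/1 = 118: (x₀, y₀) = (-3304, 24662).
General solution: x = -3304 + 181t, y = 24662 - 1351t for integer t.
x ≥ 0: smallest is -3304 mod 181 = 135 (at t = 19), with y = -1007.

135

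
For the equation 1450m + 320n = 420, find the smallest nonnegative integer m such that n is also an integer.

gcd(1450, 320) = 10.
10 divides 420, so solutions exist.
By Bézout, 1450*(-15) + 320*(68) = 10.
Scale by 420/10 = 42: (m₀, n₀) = (-630, 2856).
General solution: m = -630 + 32t, n = 2856 - 145t for integer t.
m ≥ 0: smallest is -630 mod 32 = 10 (at t = 20), with n = -44.

10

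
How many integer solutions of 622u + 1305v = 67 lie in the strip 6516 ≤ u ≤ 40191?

gcd(1305, 622):
  1305 = 2*622 + 61
  622 = 10*61 + 12
  61 = 5*12 + 1
  12 = 12*1
so gcd(1305, 622) = 1.
Back-substitute for Bézout coefficients:
  1 = 61 - 5*12
  ... = 622*(-107) + 1305*(51)
Scale by 67: particular solution (-7169, 3417); reduce u mod 1305: (661, -315).
General solution: u = 661 + 1305t, v = -315 - 622t for integer t.
6516 ≤ 661 + 1305t ≤ 40191 gives t ∈ [5, 30], which is 26 values.

26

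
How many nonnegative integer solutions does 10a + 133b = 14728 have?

11

gcd(133, 10) = 1  (133 = 13·10 + 3, 10 = 3·3 + 1, 3 = 3·1).
Back-substituting, 10·(40) + 133·(-3) = 1.
Scale by 14728: one solution is (589120, -44184). Reduce a mod 133: (63, 106).
General: a = 63 + 133t, b = 106 - 10t.
a ≥ 0 ⇒ t ≥ 0; b ≥ 0 ⇒ t ≤ 10. So t ∈ [0, 10]: 11 solutions.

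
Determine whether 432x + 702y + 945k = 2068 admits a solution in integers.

no

gcd(702, 432) = 54  (702 = 1·432 + 270, 432 = 1·270 + 162, 270 = 1·162 + 108, 162 = 1·108 + 54, 108 = 2·54).
gcd(54, 945) = 27.
27 does not divide 2068 (remainder 16), so no integer solutions.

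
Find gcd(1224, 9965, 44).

gcd(9965, 1224) = 1.
gcd(1, 44) = 1.

1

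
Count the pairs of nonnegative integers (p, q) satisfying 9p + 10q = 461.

gcd(10, 9) = 1  (10 = 1*9 + 1, 9 = 9*1).
Back-substituting, 9*(-1) + 10*(1) = 1.
Scale by 461: one solution is (-461, 461). Reduce p mod 10: (9, 38).
General: p = 9 + 10t, q = 38 - 9t.
p ≥ 0 ⇒ t ≥ 0; q ≥ 0 ⇒ t ≤ 4. So t ∈ [0, 4]: 5 solutions.

5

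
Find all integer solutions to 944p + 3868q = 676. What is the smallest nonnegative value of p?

gcd(3868, 944) = 4  (3868 = 4*944 + 92, 944 = 10*92 + 24, 92 = 3*24 + 20, 24 = 1*20 + 4, 20 = 5*4).
4 divides 676, so solutions exist.
Back-substituting, 944*(168) + 3868*(-41) = 4.
Scale by 676/4 = 169: (p₀, q₀) = (28392, -6929).
General solution: p = 28392 + 967t, q = -6929 - 236t for integer t.
p ≥ 0: smallest is 28392 mod 967 = 349 (at t = -29), with q = -85.

349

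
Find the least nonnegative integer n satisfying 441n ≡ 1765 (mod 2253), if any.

gcd(2253, 441) = 3.
3 does not divide 1765, so the congruence has no solution.

no solution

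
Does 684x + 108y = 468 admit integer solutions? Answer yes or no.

yes

gcd(684, 108) = 36  (684 = 6×108 + 36, 108 = 3×36).
36 divides 468, so integer solutions exist.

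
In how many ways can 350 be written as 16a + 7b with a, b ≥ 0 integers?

4

gcd(16, 7) = 1  (16 = 2·7 + 2, 7 = 3·2 + 1, 2 = 2·1).
Back-substituting, 16·(-3) + 7·(7) = 1.
Scale by 350: one solution is (-1050, 2450). Reduce a mod 7: (0, 50).
General: a = 0 + 7t, b = 50 - 16t.
a ≥ 0 ⇒ t ≥ 0; b ≥ 0 ⇒ t ≤ 3. So t ∈ [0, 3]: 4 solutions.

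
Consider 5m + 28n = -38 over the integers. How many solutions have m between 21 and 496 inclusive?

gcd(28, 5) = 1.
By Bézout, 5*(-11) + 28*(2) = 1.
Particular solution: (26, -6).
General solution: m = 26 + 28t, n = -6 - 5t for integer t.
21 ≤ 26 + 28t ≤ 496 gives t ∈ [0, 16], which is 17 values.

17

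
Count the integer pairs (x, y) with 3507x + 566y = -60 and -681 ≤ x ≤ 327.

gcd(3507, 566) = 1.
By Bézout, 3507*(51) + 566*(-316) = 1.
Particular solution: (336, -2082).
General solution: x = 336 + 566t, y = -2082 - 3507t for integer t.
-681 ≤ 336 + 566t ≤ 327 gives t ∈ [-1, -1], which is 1 value.

1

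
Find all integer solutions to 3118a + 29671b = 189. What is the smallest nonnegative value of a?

gcd(29671, 3118):
  29671 = 9*3118 + 1609
  3118 = 1*1609 + 1509
  1609 = 1*1509 + 100
  1509 = 15*100 + 9
  100 = 11*9 + 1
  9 = 9*1
so gcd(29671, 3118) = 1.
1 divides 189, so solutions exist.
Back-substitute for Bézout coefficients:
  1 = 100 - 11*9
  ... = 3118*(-3264) + 29671*(343)
Scale by 189/1 = 189: (a₀, b₀) = (-616896, 64827).
General solution: a = -616896 + 29671t, b = 64827 - 3118t for integer t.
a ≥ 0: smallest is -616896 mod 29671 = 6195 (at t = 21), with b = -651.

6195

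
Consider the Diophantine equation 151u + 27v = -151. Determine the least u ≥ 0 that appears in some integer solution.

gcd(151, 27) = 1.
1 divides -151, so solutions exist.
By Bézout, 151*(-5) + 27*(28) = 1.
Scale by -151/1 = -151: (u₀, v₀) = (755, -4228).
General solution: u = 755 + 27t, v = -4228 - 151t for integer t.
u ≥ 0: smallest is 755 mod 27 = 26 (at t = -27), with v = -151.

26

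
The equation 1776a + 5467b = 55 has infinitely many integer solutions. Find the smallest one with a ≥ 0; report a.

gcd(5467, 1776):
  5467 = 3×1776 + 139
  1776 = 12×139 + 108
  139 = 1×108 + 31
  108 = 3×31 + 15
  31 = 2×15 + 1
  15 = 15×1
so gcd(5467, 1776) = 1.
1 divides 55, so solutions exist.
Back-substitute for Bézout coefficients:
  1 = 31 - 2×15
  ... = 1776×(-354) + 5467×(115)
Scale by 55/1 = 55: (a₀, b₀) = (-19470, 6325).
General solution: a = -19470 + 5467t, b = 6325 - 1776t for integer t.
a ≥ 0: smallest is -19470 mod 5467 = 2398 (at t = 4), with b = -779.

2398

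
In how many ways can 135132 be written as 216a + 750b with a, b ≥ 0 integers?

gcd(750, 216) = 6.
By Bézout, 216×(-59) + 750×(17) = 6.
One solution: (77, 158).
General: a = 77 + 125t, b = 158 - 36t.
a ≥ 0 ⇒ t ≥ 0; b ≥ 0 ⇒ t ≤ 4. So t ∈ [0, 4]: 5 solutions.

5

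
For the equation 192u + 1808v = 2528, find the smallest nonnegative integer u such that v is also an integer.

gcd(1808, 192) = 16.
16 divides 2528, so solutions exist.
By Bézout, 192·(-47) + 1808·(5) = 16.
Scale by 2528/16 = 158: (u₀, v₀) = (-7426, 790).
General solution: u = -7426 + 113t, v = 790 - 12t for integer t.
u ≥ 0: smallest is -7426 mod 113 = 32 (at t = 66), with v = -2.

32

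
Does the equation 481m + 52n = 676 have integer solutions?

yes

gcd(481, 52) = 13  (481 = 9×52 + 13, 52 = 4×13).
13 divides 676, so integer solutions exist.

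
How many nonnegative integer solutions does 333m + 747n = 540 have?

0

gcd(747, 333) = 9.
By Bézout, 333*(9) + 747*(-4) = 9.
One solution: (42, -18).
General: m = 42 + 83t, n = -18 - 37t.
m ≥ 0 ⇒ t ≥ 0; n ≥ 0 ⇒ t ≤ -1. So t ∈ [0, -1]: 0 solutions.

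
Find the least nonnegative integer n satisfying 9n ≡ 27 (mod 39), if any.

3

gcd(39, 9):
  39 = 4*9 + 3
  9 = 3*3
so gcd(39, 9) = 3.
3 divides 27, so solutions exist.
Back-substitute for Bézout coefficients:
  3 = 39 - 4*9
  ... = 9*(-4) + 39*(1)
So 9*(-4) ≡ 3 (mod 39); multiply by 9: n ≡ -36 (mod 13).
Smallest nonnegative: n = -36 mod 13 = 3.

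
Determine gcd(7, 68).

1

gcd(68, 7):
  68 = 9×7 + 5
  7 = 1×5 + 2
  5 = 2×2 + 1
  2 = 2×1
so gcd(68, 7) = 1.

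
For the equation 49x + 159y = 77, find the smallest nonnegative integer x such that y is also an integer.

gcd(159, 49):
  159 = 3×49 + 12
  49 = 4×12 + 1
  12 = 12×1
so gcd(159, 49) = 1.
1 divides 77, so solutions exist.
Back-substitute for Bézout coefficients:
  1 = 49 - 4×12
  ... = 49×(13) + 159×(-4)
Scale by 77/1 = 77: (x₀, y₀) = (1001, -308).
General solution: x = 1001 + 159t, y = -308 - 49t for integer t.
x ≥ 0: smallest is 1001 mod 159 = 47 (at t = -6), with y = -14.

47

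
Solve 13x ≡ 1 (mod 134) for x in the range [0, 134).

31

gcd(134, 13):
  134 = 10*13 + 4
  13 = 3*4 + 1
  4 = 4*1
so gcd(134, 13) = 1.
Back-substitute for Bézout coefficients:
  1 = 13 - 3*4
  ... = 13*(31) + 134*(-3)
So 13*31 ≡ 1 (mod 134), and 31 mod 134 = 31.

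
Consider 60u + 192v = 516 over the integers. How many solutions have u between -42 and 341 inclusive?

gcd(192, 60):
  192 = 3×60 + 12
  60 = 5×12
so gcd(192, 60) = 12.
Back-substitute for Bézout coefficients:
  12 = 192 - 3×60
  ... = 60×(-3) + 192×(1)
Scale by 43: particular solution (-129, 43); reduce u mod 16: (15, -2).
General solution: u = 15 + 16t, v = -2 - 5t for integer t.
-42 ≤ 15 + 16t ≤ 341 gives t ∈ [-3, 20], which is 24 values.

24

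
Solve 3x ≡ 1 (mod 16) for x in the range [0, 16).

11

gcd(16, 3) = 1  (16 = 5·3 + 1, 3 = 3·1).
Back-substituting, 3·(-5) + 16·(1) = 1.
So 3·-5 ≡ 1 (mod 16), and -5 mod 16 = 11.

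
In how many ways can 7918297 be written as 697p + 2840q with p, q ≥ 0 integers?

gcd(2840, 697) = 1.
By Bézout, 697*(273) + 2840*(-67) = 1.
One solution: (681, 2621).
General: p = 681 + 2840t, q = 2621 - 697t.
p ≥ 0 ⇒ t ≥ 0; q ≥ 0 ⇒ t ≤ 3. So t ∈ [0, 3]: 4 solutions.

4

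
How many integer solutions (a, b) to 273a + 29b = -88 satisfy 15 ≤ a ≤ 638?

21

gcd(273, 29) = 1  (273 = 9*29 + 12, 29 = 2*12 + 5, 12 = 2*5 + 2, 5 = 2*2 + 1, 2 = 2*1).
Back-substituting, 273*(-12) + 29*(113) = 1.
Scale by -88: particular solution (1056, -9944); reduce a mod 29: (12, -116).
General solution: a = 12 + 29t, b = -116 - 273t for integer t.
15 ≤ 12 + 29t ≤ 638 gives t ∈ [1, 21], which is 21 values.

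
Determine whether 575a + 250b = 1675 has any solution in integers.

yes

gcd(575, 250) = 25  (575 = 2*250 + 75, 250 = 3*75 + 25, 75 = 3*25).
25 divides 1675, so integer solutions exist.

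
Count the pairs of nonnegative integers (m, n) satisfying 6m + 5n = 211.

7

gcd(6, 5):
  6 = 1*5 + 1
  5 = 5*1
so gcd(6, 5) = 1.
Back-substitute for Bézout coefficients:
  1 = 6 - 1*5
  ... = 6*(1) + 5*(-1)
Scale by 211: one solution is (211, -211). Reduce m mod 5: (1, 41).
General: m = 1 + 5t, n = 41 - 6t.
m ≥ 0 ⇒ t ≥ 0; n ≥ 0 ⇒ t ≤ 6. So t ∈ [0, 6]: 7 solutions.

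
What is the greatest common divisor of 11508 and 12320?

gcd(12320, 11508):
  12320 = 1*11508 + 812
  11508 = 14*812 + 140
  812 = 5*140 + 112
  140 = 1*112 + 28
  112 = 4*28
so gcd(12320, 11508) = 28.

28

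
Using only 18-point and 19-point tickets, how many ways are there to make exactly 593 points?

Need nonnegative integers with 18j + 19k = 593.
gcd(18, 19) = 1, and 18·(-1) + 19·(1) = 1.
So (j₀, k₀) = (-593, 593); general j = -593 + 19t, k = 593 - 18t.
j ≥ 0 ⇒ t ≥ 32; k ≥ 0 ⇒ t ≤ 32. That's 1 value of t.

1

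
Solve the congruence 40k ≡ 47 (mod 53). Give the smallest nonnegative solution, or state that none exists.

29

gcd(53, 40):
  53 = 1*40 + 13
  40 = 3*13 + 1
  13 = 13*1
so gcd(53, 40) = 1.
1 divides 47, so solutions exist.
Back-substitute for Bézout coefficients:
  1 = 40 - 3*13
  ... = 40*(4) + 53*(-3)
So 40*(4) ≡ 1 (mod 53); multiply by 47: k ≡ 188 (mod 53).
Smallest nonnegative: k = 188 mod 53 = 29.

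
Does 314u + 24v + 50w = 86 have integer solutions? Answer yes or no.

yes

gcd(314, 24) = 2.
gcd(2, 50) = 2.
2 divides 86, so integer solutions exist.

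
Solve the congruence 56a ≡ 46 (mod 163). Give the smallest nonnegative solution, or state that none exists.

gcd(163, 56) = 1  (163 = 2*56 + 51, 56 = 1*51 + 5, 51 = 10*5 + 1, 5 = 5*1).
1 divides 46, so solutions exist.
Back-substituting, 56*(-32) + 163*(11) = 1.
So 56*(-32) ≡ 1 (mod 163); multiply by 46: a ≡ -1472 (mod 163).
Smallest nonnegative: a = -1472 mod 163 = 158.

158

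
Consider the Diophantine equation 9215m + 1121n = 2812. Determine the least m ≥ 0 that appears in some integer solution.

gcd(9215, 1121):
  9215 = 8·1121 + 247
  1121 = 4·247 + 133
  247 = 1·133 + 114
  133 = 1·114 + 19
  114 = 6·19
so gcd(9215, 1121) = 19.
19 divides 2812, so solutions exist.
Back-substitute for Bézout coefficients:
  19 = 133 - 1·114
  ... = 9215·(-9) + 1121·(74)
Scale by 2812/19 = 148: (m₀, n₀) = (-1332, 10952).
General solution: m = -1332 + 59t, n = 10952 - 485t for integer t.
m ≥ 0: smallest is -1332 mod 59 = 25 (at t = 23), with n = -203.

25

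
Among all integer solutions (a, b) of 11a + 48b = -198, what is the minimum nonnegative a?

gcd(48, 11):
  48 = 4*11 + 4
  11 = 2*4 + 3
  4 = 1*3 + 1
  3 = 3*1
so gcd(48, 11) = 1.
1 divides -198, so solutions exist.
Back-substitute for Bézout coefficients:
  1 = 4 - 1*3
  ... = 11*(-13) + 48*(3)
Scale by -198/1 = -198: (a₀, b₀) = (2574, -594).
General solution: a = 2574 + 48t, b = -594 - 11t for integer t.
a ≥ 0: smallest is 2574 mod 48 = 30 (at t = -53), with b = -11.

30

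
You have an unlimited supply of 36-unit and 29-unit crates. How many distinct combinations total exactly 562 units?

Need nonnegative integers with 36j + 29k = 562.
gcd(36, 29) = 1, and 36·(-4) + 29·(5) = 1.
So (j₀, k₀) = (-2248, 2810); general j = -2248 + 29t, k = 2810 - 36t.
j ≥ 0 ⇒ t ≥ 78; k ≥ 0 ⇒ t ≤ 78. That's 1 value of t.

1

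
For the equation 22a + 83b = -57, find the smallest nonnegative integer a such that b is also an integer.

54

gcd(83, 22) = 1.
1 divides -57, so solutions exist.
By Bézout, 22×(34) + 83×(-9) = 1.
Scale by -57/1 = -57: (a₀, b₀) = (-1938, 513).
General solution: a = -1938 + 83t, b = 513 - 22t for integer t.
a ≥ 0: smallest is -1938 mod 83 = 54 (at t = 24), with b = -15.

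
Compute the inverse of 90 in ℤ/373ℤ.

344

gcd(373, 90):
  373 = 4·90 + 13
  90 = 6·13 + 12
  13 = 1·12 + 1
  12 = 12·1
so gcd(373, 90) = 1.
Back-substitute for Bézout coefficients:
  1 = 13 - 1·12
  ... = 90·(-29) + 373·(7)
So 90·-29 ≡ 1 (mod 373), and -29 mod 373 = 344.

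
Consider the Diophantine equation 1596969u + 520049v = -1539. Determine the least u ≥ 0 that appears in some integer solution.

11228

gcd(1596969, 520049) = 19  (1596969 = 3·520049 + 36822, 520049 = 14·36822 + 4541, 36822 = 8·4541 + 494, 4541 = 9·494 + 95, 494 = 5·95 + 19, 95 = 5·19).
19 divides -1539, so solutions exist.
Back-substituting, 1596969·(5268) + 520049·(-16177) = 19.
Scale by -1539/19 = -81: (u₀, v₀) = (-426708, 1310337).
General solution: u = -426708 + 27371t, v = 1310337 - 84051t for integer t.
u ≥ 0: smallest is -426708 mod 27371 = 11228 (at t = 16), with v = -34479.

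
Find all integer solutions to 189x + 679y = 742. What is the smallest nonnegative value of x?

gcd(679, 189) = 7  (679 = 3*189 + 112, 189 = 1*112 + 77, 112 = 1*77 + 35, 77 = 2*35 + 7, 35 = 5*7).
7 divides 742, so solutions exist.
Back-substituting, 189*(18) + 679*(-5) = 7.
Scale by 742/7 = 106: (x₀, y₀) = (1908, -530).
General solution: x = 1908 + 97t, y = -530 - 27t for integer t.
x ≥ 0: smallest is 1908 mod 97 = 65 (at t = -19), with y = -17.

65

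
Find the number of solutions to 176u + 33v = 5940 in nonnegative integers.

12

gcd(176, 33) = 11.
By Bézout, 176·(1) + 33·(-5) = 11.
One solution: (0, 180).
General: u = 0 + 3t, v = 180 - 16t.
u ≥ 0 ⇒ t ≥ 0; v ≥ 0 ⇒ t ≤ 11. So t ∈ [0, 11]: 12 solutions.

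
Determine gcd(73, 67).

gcd(73, 67):
  73 = 1*67 + 6
  67 = 11*6 + 1
  6 = 6*1
so gcd(73, 67) = 1.

1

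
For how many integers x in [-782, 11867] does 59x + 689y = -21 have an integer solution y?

19

gcd(689, 59) = 1.
By Bézout, 59·(327) + 689·(-28) = 1.
Particular solution: (23, -2).
General solution: x = 23 + 689t, y = -2 - 59t for integer t.
-782 ≤ 23 + 689t ≤ 11867 gives t ∈ [-1, 17], which is 19 values.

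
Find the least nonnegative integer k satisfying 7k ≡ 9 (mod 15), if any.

12

gcd(15, 7) = 1  (15 = 2·7 + 1, 7 = 7·1).
1 divides 9, so solutions exist.
Back-substituting, 7·(-2) + 15·(1) = 1.
So 7·(-2) ≡ 1 (mod 15); multiply by 9: k ≡ -18 (mod 15).
Smallest nonnegative: k = -18 mod 15 = 12.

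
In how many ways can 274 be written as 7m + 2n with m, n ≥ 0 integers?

gcd(7, 2):
  7 = 3*2 + 1
  2 = 2*1
so gcd(7, 2) = 1.
Back-substitute for Bézout coefficients:
  1 = 7 - 3*2
  ... = 7*(1) + 2*(-3)
Scale by 274: one solution is (274, -822). Reduce m mod 2: (0, 137).
General: m = 0 + 2t, n = 137 - 7t.
m ≥ 0 ⇒ t ≥ 0; n ≥ 0 ⇒ t ≤ 19. So t ∈ [0, 19]: 20 solutions.

20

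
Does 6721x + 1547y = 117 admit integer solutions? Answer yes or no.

gcd(6721, 1547) = 13  (6721 = 4*1547 + 533, 1547 = 2*533 + 481, 533 = 1*481 + 52, 481 = 9*52 + 13, 52 = 4*13).
13 divides 117, so integer solutions exist.

yes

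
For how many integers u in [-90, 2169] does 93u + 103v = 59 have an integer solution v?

22

gcd(103, 93):
  103 = 1×93 + 10
  93 = 9×10 + 3
  10 = 3×3 + 1
  3 = 3×1
so gcd(103, 93) = 1.
Back-substitute for Bézout coefficients:
  1 = 10 - 3×3
  ... = 93×(-31) + 103×(28)
Scale by 59: particular solution (-1829, 1652); reduce u mod 103: (25, -22).
General solution: u = 25 + 103t, v = -22 - 93t for integer t.
-90 ≤ 25 + 103t ≤ 2169 gives t ∈ [-1, 20], which is 22 values.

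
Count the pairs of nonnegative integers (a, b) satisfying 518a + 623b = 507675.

11

gcd(623, 518) = 7  (623 = 1·518 + 105, 518 = 4·105 + 98, 105 = 1·98 + 7, 98 = 14·7).
Back-substituting, 518·(-6) + 623·(5) = 7.
Scale by 72525: one solution is (-435150, 362625). Reduce a mod 89: (60, 765).
General: a = 60 + 89t, b = 765 - 74t.
a ≥ 0 ⇒ t ≥ 0; b ≥ 0 ⇒ t ≤ 10. So t ∈ [0, 10]: 11 solutions.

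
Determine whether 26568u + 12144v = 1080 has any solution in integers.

gcd(26568, 12144) = 24.
24 divides 1080, so integer solutions exist.

yes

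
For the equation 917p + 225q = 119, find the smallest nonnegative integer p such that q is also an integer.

7

gcd(917, 225):
  917 = 4×225 + 17
  225 = 13×17 + 4
  17 = 4×4 + 1
  4 = 4×1
so gcd(917, 225) = 1.
1 divides 119, so solutions exist.
Back-substitute for Bézout coefficients:
  1 = 17 - 4×4
  ... = 917×(53) + 225×(-216)
Scale by 119/1 = 119: (p₀, q₀) = (6307, -25704).
General solution: p = 6307 + 225t, q = -25704 - 917t for integer t.
p ≥ 0: smallest is 6307 mod 225 = 7 (at t = -28), with q = -28.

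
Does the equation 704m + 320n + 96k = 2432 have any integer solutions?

yes

gcd(704, 320) = 64  (704 = 2·320 + 64, 320 = 5·64).
gcd(64, 96) = 32.
32 divides 2432, so integer solutions exist.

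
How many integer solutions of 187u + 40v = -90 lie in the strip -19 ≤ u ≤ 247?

6

gcd(187, 40) = 1  (187 = 4×40 + 27, 40 = 1×27 + 13, 27 = 2×13 + 1, 13 = 13×1).
Back-substituting, 187×(3) + 40×(-14) = 1.
Scale by -90: particular solution (-270, 1260); reduce u mod 40: (10, -49).
General solution: u = 10 + 40t, v = -49 - 187t for integer t.
-19 ≤ 10 + 40t ≤ 247 gives t ∈ [0, 5], which is 6 values.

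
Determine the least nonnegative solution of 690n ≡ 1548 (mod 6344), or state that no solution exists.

gcd(6344, 690) = 2  (6344 = 9×690 + 134, 690 = 5×134 + 20, 134 = 6×20 + 14, 20 = 1×14 + 6, 14 = 2×6 + 2, 6 = 3×2).
2 divides 1548, so solutions exist.
Back-substituting, 690×(-947) + 6344×(103) = 2.
So 690×(-947) ≡ 2 (mod 6344); multiply by 774: n ≡ -732978 (mod 3172).
Smallest nonnegative: n = -732978 mod 3172 = 2926.

2926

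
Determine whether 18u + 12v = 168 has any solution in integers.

gcd(18, 12) = 6  (18 = 1*12 + 6, 12 = 2*6).
6 divides 168, so integer solutions exist.

yes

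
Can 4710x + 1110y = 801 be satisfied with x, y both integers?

gcd(4710, 1110) = 30  (4710 = 4×1110 + 270, 1110 = 4×270 + 30, 270 = 9×30).
30 does not divide 801 (remainder 21), so no integer solutions.

no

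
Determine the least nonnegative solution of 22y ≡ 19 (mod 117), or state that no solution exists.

gcd(117, 22) = 1.
1 divides 19, so solutions exist.
By Bézout, 22×(16) + 117×(-3) = 1.
So 22×(16) ≡ 1 (mod 117); multiply by 19: y ≡ 304 (mod 117).
Smallest nonnegative: y = 304 mod 117 = 70.

70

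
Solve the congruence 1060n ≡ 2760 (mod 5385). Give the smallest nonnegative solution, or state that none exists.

978

gcd(5385, 1060):
  5385 = 5×1060 + 85
  1060 = 12×85 + 40
  85 = 2×40 + 5
  40 = 8×5
so gcd(5385, 1060) = 5.
5 divides 2760, so solutions exist.
Back-substitute for Bézout coefficients:
  5 = 85 - 2×40
  ... = 1060×(-127) + 5385×(25)
So 1060×(-127) ≡ 5 (mod 5385); multiply by 552: n ≡ -70104 (mod 1077).
Smallest nonnegative: n = -70104 mod 1077 = 978.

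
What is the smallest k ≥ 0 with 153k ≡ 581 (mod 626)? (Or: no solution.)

gcd(626, 153) = 1.
1 divides 581, so solutions exist.
By Bézout, 153×(-45) + 626×(11) = 1.
So 153×(-45) ≡ 1 (mod 626); multiply by 581: k ≡ -26145 (mod 626).
Smallest nonnegative: k = -26145 mod 626 = 147.

147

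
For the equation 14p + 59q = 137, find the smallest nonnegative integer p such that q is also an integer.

14

gcd(59, 14) = 1.
1 divides 137, so solutions exist.
By Bézout, 14×(-21) + 59×(5) = 1.
Scale by 137/1 = 137: (p₀, q₀) = (-2877, 685).
General solution: p = -2877 + 59t, q = 685 - 14t for integer t.
p ≥ 0: smallest is -2877 mod 59 = 14 (at t = 49), with q = -1.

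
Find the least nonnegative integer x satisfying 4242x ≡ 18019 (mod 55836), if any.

no solution

gcd(55836, 4242):
  55836 = 13×4242 + 690
  4242 = 6×690 + 102
  690 = 6×102 + 78
  102 = 1×78 + 24
  78 = 3×24 + 6
  24 = 4×6
so gcd(55836, 4242) = 6.
6 does not divide 18019, so the congruence has no solution.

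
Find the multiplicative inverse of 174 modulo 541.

gcd(541, 174) = 1.
By Bézout, 174*(-171) + 541*(55) = 1.
So 174*-171 ≡ 1 (mod 541), and -171 mod 541 = 370.

370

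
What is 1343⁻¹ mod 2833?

2409

gcd(2833, 1343) = 1.
By Bézout, 1343*(-424) + 2833*(201) = 1.
So 1343*-424 ≡ 1 (mod 2833), and -424 mod 2833 = 2409.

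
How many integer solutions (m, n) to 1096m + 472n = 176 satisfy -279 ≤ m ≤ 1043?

23

gcd(1096, 472) = 8.
By Bézout, 1096·(28) + 472·(-65) = 8.
Particular solution: (26, -60).
General solution: m = 26 + 59t, n = -60 - 137t for integer t.
-279 ≤ 26 + 59t ≤ 1043 gives t ∈ [-5, 17], which is 23 values.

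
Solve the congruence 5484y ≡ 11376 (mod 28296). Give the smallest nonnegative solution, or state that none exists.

678

gcd(28296, 5484) = 12  (28296 = 5*5484 + 876, 5484 = 6*876 + 228, 876 = 3*228 + 192, 228 = 1*192 + 36, 192 = 5*36 + 12, 36 = 3*12).
12 divides 11376, so solutions exist.
Back-substituting, 5484*(-743) + 28296*(144) = 12.
So 5484*(-743) ≡ 12 (mod 28296); multiply by 948: y ≡ -704364 (mod 2358).
Smallest nonnegative: y = -704364 mod 2358 = 678.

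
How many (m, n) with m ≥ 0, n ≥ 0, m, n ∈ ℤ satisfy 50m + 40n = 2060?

10

gcd(50, 40):
  50 = 1*40 + 10
  40 = 4*10
so gcd(50, 40) = 10.
Back-substitute for Bézout coefficients:
  10 = 50 - 1*40
  ... = 50*(1) + 40*(-1)
Scale by 206: one solution is (206, -206). Reduce m mod 4: (2, 49).
General: m = 2 + 4t, n = 49 - 5t.
m ≥ 0 ⇒ t ≥ 0; n ≥ 0 ⇒ t ≤ 9. So t ∈ [0, 9]: 10 solutions.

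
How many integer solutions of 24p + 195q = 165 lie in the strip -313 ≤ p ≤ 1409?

27

gcd(195, 24) = 3  (195 = 8·24 + 3, 24 = 8·3).
Back-substituting, 24·(-8) + 195·(1) = 3.
Scale by 55: particular solution (-440, 55); reduce p mod 65: (15, -1).
General solution: p = 15 + 65t, q = -1 - 8t for integer t.
-313 ≤ 15 + 65t ≤ 1409 gives t ∈ [-5, 21], which is 27 values.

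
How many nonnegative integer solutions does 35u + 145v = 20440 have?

21

gcd(145, 35) = 5.
By Bézout, 35·(-4) + 145·(1) = 5.
One solution: (4, 140).
General: u = 4 + 29t, v = 140 - 7t.
u ≥ 0 ⇒ t ≥ 0; v ≥ 0 ⇒ t ≤ 20. So t ∈ [0, 20]: 21 solutions.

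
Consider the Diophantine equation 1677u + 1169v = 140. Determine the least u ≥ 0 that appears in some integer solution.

gcd(1677, 1169) = 1  (1677 = 1×1169 + 508, 1169 = 2×508 + 153, 508 = 3×153 + 49, 153 = 3×49 + 6, 49 = 8×6 + 1, 6 = 6×1).
1 divides 140, so solutions exist.
Back-substituting, 1677×(191) + 1169×(-274) = 1.
Scale by 140/1 = 140: (u₀, v₀) = (26740, -38360).
General solution: u = 26740 + 1169t, v = -38360 - 1677t for integer t.
u ≥ 0: smallest is 26740 mod 1169 = 1022 (at t = -22), with v = -1466.

1022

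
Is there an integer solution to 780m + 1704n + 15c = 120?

yes

gcd(1704, 780):
  1704 = 2×780 + 144
  780 = 5×144 + 60
  144 = 2×60 + 24
  60 = 2×24 + 12
  24 = 2×12
so gcd(1704, 780) = 12.
gcd(12, 15) = 3.
3 divides 120, so integer solutions exist.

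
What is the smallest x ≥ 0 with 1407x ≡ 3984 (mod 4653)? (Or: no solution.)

gcd(4653, 1407):
  4653 = 3×1407 + 432
  1407 = 3×432 + 111
  432 = 3×111 + 99
  111 = 1×99 + 12
  99 = 8×12 + 3
  12 = 4×3
so gcd(4653, 1407) = 3.
3 divides 3984, so solutions exist.
Back-substitute for Bézout coefficients:
  3 = 99 - 8×12
  ... = 1407×(-377) + 4653×(114)
So 1407×(-377) ≡ 3 (mod 4653); multiply by 1328: x ≡ -500656 (mod 1551).
Smallest nonnegative: x = -500656 mod 1551 = 317.

317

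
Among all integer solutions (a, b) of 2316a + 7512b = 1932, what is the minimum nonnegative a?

gcd(7512, 2316) = 12.
12 divides 1932, so solutions exist.
By Bézout, 2316×(253) + 7512×(-78) = 12.
Scale by 1932/12 = 161: (a₀, b₀) = (40733, -12558).
General solution: a = 40733 + 626t, b = -12558 - 193t for integer t.
a ≥ 0: smallest is 40733 mod 626 = 43 (at t = -65), with b = -13.

43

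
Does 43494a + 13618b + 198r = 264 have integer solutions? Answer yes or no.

gcd(43494, 13618) = 22  (43494 = 3·13618 + 2640, 13618 = 5·2640 + 418, 2640 = 6·418 + 132, 418 = 3·132 + 22, 132 = 6·22).
gcd(22, 198) = 22.
22 divides 264, so integer solutions exist.

yes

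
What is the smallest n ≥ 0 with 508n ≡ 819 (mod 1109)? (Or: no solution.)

gcd(1109, 508):
  1109 = 2·508 + 93
  508 = 5·93 + 43
  93 = 2·43 + 7
  43 = 6·7 + 1
  7 = 7·1
so gcd(1109, 508) = 1.
1 divides 819, so solutions exist.
Back-substitute for Bézout coefficients:
  1 = 43 - 6·7
  ... = 508·(155) + 1109·(-71)
So 508·(155) ≡ 1 (mod 1109); multiply by 819: n ≡ 126945 (mod 1109).
Smallest nonnegative: n = 126945 mod 1109 = 519.

519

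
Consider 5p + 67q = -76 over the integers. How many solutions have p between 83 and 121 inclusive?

1

gcd(67, 5) = 1  (67 = 13*5 + 2, 5 = 2*2 + 1, 2 = 2*1).
Back-substituting, 5*(27) + 67*(-2) = 1.
Scale by -76: particular solution (-2052, 152); reduce p mod 67: (25, -3).
General solution: p = 25 + 67t, q = -3 - 5t for integer t.
83 ≤ 25 + 67t ≤ 121 gives t ∈ [1, 1], which is 1 value.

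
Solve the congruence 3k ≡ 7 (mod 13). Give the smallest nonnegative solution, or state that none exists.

gcd(13, 3) = 1.
1 divides 7, so solutions exist.
By Bézout, 3*(-4) + 13*(1) = 1.
So 3*(-4) ≡ 1 (mod 13); multiply by 7: k ≡ -28 (mod 13).
Smallest nonnegative: k = -28 mod 13 = 11.

11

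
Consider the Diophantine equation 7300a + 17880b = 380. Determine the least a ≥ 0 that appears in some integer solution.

gcd(17880, 7300):
  17880 = 2×7300 + 3280
  7300 = 2×3280 + 740
  3280 = 4×740 + 320
  740 = 2×320 + 100
  320 = 3×100 + 20
  100 = 5×20
so gcd(17880, 7300) = 20.
20 divides 380, so solutions exist.
Back-substitute for Bézout coefficients:
  20 = 320 - 3×100
  ... = 7300×(-169) + 17880×(69)
Scale by 380/20 = 19: (a₀, b₀) = (-3211, 1311).
General solution: a = -3211 + 894t, b = 1311 - 365t for integer t.
a ≥ 0: smallest is -3211 mod 894 = 365 (at t = 4), with b = -149.

365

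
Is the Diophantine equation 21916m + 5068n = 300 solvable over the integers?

gcd(21916, 5068) = 4.
4 divides 300, so integer solutions exist.

yes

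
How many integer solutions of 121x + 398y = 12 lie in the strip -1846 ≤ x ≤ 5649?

19

gcd(398, 121) = 1  (398 = 3×121 + 35, 121 = 3×35 + 16, 35 = 2×16 + 3, 16 = 5×3 + 1, 3 = 3×1).
Back-substituting, 121×(125) + 398×(-38) = 1.
Scale by 12: particular solution (1500, -456); reduce x mod 398: (306, -93).
General solution: x = 306 + 398t, y = -93 - 121t for integer t.
-1846 ≤ 306 + 398t ≤ 5649 gives t ∈ [-5, 13], which is 19 values.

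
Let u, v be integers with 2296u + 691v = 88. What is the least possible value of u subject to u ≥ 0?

gcd(2296, 691):
  2296 = 3·691 + 223
  691 = 3·223 + 22
  223 = 10·22 + 3
  22 = 7·3 + 1
  3 = 3·1
so gcd(2296, 691) = 1.
1 divides 88, so solutions exist.
Back-substitute for Bézout coefficients:
  1 = 22 - 7·3
  ... = 2296·(-220) + 691·(731)
Scale by 88/1 = 88: (u₀, v₀) = (-19360, 64328).
General solution: u = -19360 + 691t, v = 64328 - 2296t for integer t.
u ≥ 0: smallest is -19360 mod 691 = 679 (at t = 29), with v = -2256.

679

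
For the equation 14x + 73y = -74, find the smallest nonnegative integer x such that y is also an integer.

gcd(73, 14):
  73 = 5·14 + 3
  14 = 4·3 + 2
  3 = 1·2 + 1
  2 = 2·1
so gcd(73, 14) = 1.
1 divides -74, so solutions exist.
Back-substitute for Bézout coefficients:
  1 = 3 - 1·2
  ... = 14·(-26) + 73·(5)
Scale by -74/1 = -74: (x₀, y₀) = (1924, -370).
General solution: x = 1924 + 73t, y = -370 - 14t for integer t.
x ≥ 0: smallest is 1924 mod 73 = 26 (at t = -26), with y = -6.

26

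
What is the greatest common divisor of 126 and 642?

6

gcd(642, 126) = 6  (642 = 5*126 + 12, 126 = 10*12 + 6, 12 = 2*6).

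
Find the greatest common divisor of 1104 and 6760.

8

gcd(6760, 1104):
  6760 = 6×1104 + 136
  1104 = 8×136 + 16
  136 = 8×16 + 8
  16 = 2×8
so gcd(6760, 1104) = 8.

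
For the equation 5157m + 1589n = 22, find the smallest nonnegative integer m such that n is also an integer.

1312

gcd(5157, 1589) = 1  (5157 = 3·1589 + 390, 1589 = 4·390 + 29, 390 = 13·29 + 13, 29 = 2·13 + 3, 13 = 4·3 + 1, 3 = 3·1).
1 divides 22, so solutions exist.
Back-substituting, 5157·(493) + 1589·(-1600) = 1.
Scale by 22/1 = 22: (m₀, n₀) = (10846, -35200).
General solution: m = 10846 + 1589t, n = -35200 - 5157t for integer t.
m ≥ 0: smallest is 10846 mod 1589 = 1312 (at t = -6), with n = -4258.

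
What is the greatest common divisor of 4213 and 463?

1

gcd(4213, 463) = 1  (4213 = 9·463 + 46, 463 = 10·46 + 3, 46 = 15·3 + 1, 3 = 3·1).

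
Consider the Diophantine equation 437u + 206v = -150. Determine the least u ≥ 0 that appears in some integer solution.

200

gcd(437, 206):
  437 = 2*206 + 25
  206 = 8*25 + 6
  25 = 4*6 + 1
  6 = 6*1
so gcd(437, 206) = 1.
1 divides -150, so solutions exist.
Back-substitute for Bézout coefficients:
  1 = 25 - 4*6
  ... = 437*(33) + 206*(-70)
Scale by -150/1 = -150: (u₀, v₀) = (-4950, 10500).
General solution: u = -4950 + 206t, v = 10500 - 437t for integer t.
u ≥ 0: smallest is -4950 mod 206 = 200 (at t = 25), with v = -425.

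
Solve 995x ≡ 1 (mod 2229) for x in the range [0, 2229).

1772

gcd(2229, 995) = 1  (2229 = 2·995 + 239, 995 = 4·239 + 39, 239 = 6·39 + 5, 39 = 7·5 + 4, 5 = 1·4 + 1, 4 = 4·1).
Back-substituting, 995·(-457) + 2229·(204) = 1.
So 995·-457 ≡ 1 (mod 2229), and -457 mod 2229 = 1772.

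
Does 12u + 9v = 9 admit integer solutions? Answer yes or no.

gcd(12, 9):
  12 = 1·9 + 3
  9 = 3·3
so gcd(12, 9) = 3.
3 divides 9, so integer solutions exist.

yes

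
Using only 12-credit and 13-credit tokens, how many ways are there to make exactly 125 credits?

1

Need nonnegative integers with 12j + 13k = 125.
gcd(12, 13) = 1, and 12·(-1) + 13·(1) = 1.
So (j₀, k₀) = (-125, 125); general j = -125 + 13t, k = 125 - 12t.
j ≥ 0 ⇒ t ≥ 10; k ≥ 0 ⇒ t ≤ 10. That's 1 value of t.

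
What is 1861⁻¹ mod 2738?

gcd(2738, 1861):
  2738 = 1×1861 + 877
  1861 = 2×877 + 107
  877 = 8×107 + 21
  107 = 5×21 + 2
  21 = 10×2 + 1
  2 = 2×1
so gcd(2738, 1861) = 1.
Back-substitute for Bézout coefficients:
  1 = 21 - 10×2
  ... = 1861×(-1305) + 2738×(887)
So 1861×-1305 ≡ 1 (mod 2738), and -1305 mod 2738 = 1433.

1433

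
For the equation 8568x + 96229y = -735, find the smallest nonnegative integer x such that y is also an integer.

2190

gcd(96229, 8568):
  96229 = 11×8568 + 1981
  8568 = 4×1981 + 644
  1981 = 3×644 + 49
  644 = 13×49 + 7
  49 = 7×7
so gcd(96229, 8568) = 7.
7 divides -735, so solutions exist.
Back-substitute for Bézout coefficients:
  7 = 644 - 13×49
  ... = 8568×(1943) + 96229×(-173)
Scale by -735/7 = -105: (x₀, y₀) = (-204015, 18165).
General solution: x = -204015 + 13747t, y = 18165 - 1224t for integer t.
x ≥ 0: smallest is -204015 mod 13747 = 2190 (at t = 15), with y = -195.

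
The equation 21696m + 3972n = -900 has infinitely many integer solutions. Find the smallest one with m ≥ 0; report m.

gcd(21696, 3972):
  21696 = 5·3972 + 1836
  3972 = 2·1836 + 300
  1836 = 6·300 + 36
  300 = 8·36 + 12
  36 = 3·12
so gcd(21696, 3972) = 12.
12 divides -900, so solutions exist.
Back-substitute for Bézout coefficients:
  12 = 300 - 8·36
  ... = 21696·(-106) + 3972·(579)
Scale by -900/12 = -75: (m₀, n₀) = (7950, -43425).
General solution: m = 7950 + 331t, n = -43425 - 1808t for integer t.
m ≥ 0: smallest is 7950 mod 331 = 6 (at t = -24), with n = -33.

6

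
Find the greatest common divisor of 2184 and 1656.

gcd(2184, 1656):
  2184 = 1*1656 + 528
  1656 = 3*528 + 72
  528 = 7*72 + 24
  72 = 3*24
so gcd(2184, 1656) = 24.

24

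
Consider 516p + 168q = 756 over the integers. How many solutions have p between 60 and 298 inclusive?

17

gcd(516, 168):
  516 = 3*168 + 12
  168 = 14*12
so gcd(516, 168) = 12.
Back-substitute for Bézout coefficients:
  12 = 516 - 3*168
  ... = 516*(1) + 168*(-3)
Scale by 63: particular solution (63, -189); reduce p mod 14: (7, -17).
General solution: p = 7 + 14t, q = -17 - 43t for integer t.
60 ≤ 7 + 14t ≤ 298 gives t ∈ [4, 20], which is 17 values.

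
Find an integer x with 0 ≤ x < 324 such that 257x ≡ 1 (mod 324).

29

gcd(324, 257) = 1  (324 = 1*257 + 67, 257 = 3*67 + 56, 67 = 1*56 + 11, 56 = 5*11 + 1, 11 = 11*1).
Back-substituting, 257*(29) + 324*(-23) = 1.
So 257*29 ≡ 1 (mod 324), and 29 mod 324 = 29.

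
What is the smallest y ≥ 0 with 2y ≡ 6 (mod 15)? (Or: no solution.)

gcd(15, 2) = 1  (15 = 7*2 + 1, 2 = 2*1).
1 divides 6, so solutions exist.
Back-substituting, 2*(-7) + 15*(1) = 1.
So 2*(-7) ≡ 1 (mod 15); multiply by 6: y ≡ -42 (mod 15).
Smallest nonnegative: y = -42 mod 15 = 3.

3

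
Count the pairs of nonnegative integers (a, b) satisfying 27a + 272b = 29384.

4

gcd(272, 27):
  272 = 10×27 + 2
  27 = 13×2 + 1
  2 = 2×1
so gcd(272, 27) = 1.
Back-substitute for Bézout coefficients:
  1 = 27 - 13×2
  ... = 27×(131) + 272×(-13)
Scale by 29384: one solution is (3849304, -381992). Reduce a mod 272: (232, 85).
General: a = 232 + 272t, b = 85 - 27t.
a ≥ 0 ⇒ t ≥ 0; b ≥ 0 ⇒ t ≤ 3. So t ∈ [0, 3]: 4 solutions.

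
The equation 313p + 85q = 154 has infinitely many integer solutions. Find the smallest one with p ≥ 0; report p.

73

gcd(313, 85):
  313 = 3·85 + 58
  85 = 1·58 + 27
  58 = 2·27 + 4
  27 = 6·4 + 3
  4 = 1·3 + 1
  3 = 3·1
so gcd(313, 85) = 1.
1 divides 154, so solutions exist.
Back-substitute for Bézout coefficients:
  1 = 4 - 1·3
  ... = 313·(22) + 85·(-81)
Scale by 154/1 = 154: (p₀, q₀) = (3388, -12474).
General solution: p = 3388 + 85t, q = -12474 - 313t for integer t.
p ≥ 0: smallest is 3388 mod 85 = 73 (at t = -39), with q = -267.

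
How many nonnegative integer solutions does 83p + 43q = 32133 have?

gcd(83, 43) = 1.
By Bézout, 83·(14) + 43·(-27) = 1.
One solution: (39, 672).
General: p = 39 + 43t, q = 672 - 83t.
p ≥ 0 ⇒ t ≥ 0; q ≥ 0 ⇒ t ≤ 8. So t ∈ [0, 8]: 9 solutions.

9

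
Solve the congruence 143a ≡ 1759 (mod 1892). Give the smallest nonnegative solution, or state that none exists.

no solution

gcd(1892, 143):
  1892 = 13·143 + 33
  143 = 4·33 + 11
  33 = 3·11
so gcd(1892, 143) = 11.
11 does not divide 1759, so the congruence has no solution.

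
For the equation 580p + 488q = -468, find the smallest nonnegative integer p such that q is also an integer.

101

gcd(580, 488) = 4  (580 = 1·488 + 92, 488 = 5·92 + 28, 92 = 3·28 + 8, 28 = 3·8 + 4, 8 = 2·4).
4 divides -468, so solutions exist.
Back-substituting, 580·(-53) + 488·(63) = 4.
Scale by -468/4 = -117: (p₀, q₀) = (6201, -7371).
General solution: p = 6201 + 122t, q = -7371 - 145t for integer t.
p ≥ 0: smallest is 6201 mod 122 = 101 (at t = -50), with q = -121.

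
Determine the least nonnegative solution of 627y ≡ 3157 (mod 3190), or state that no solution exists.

gcd(3190, 627) = 11.
11 divides 3157, so solutions exist.
By Bézout, 627·(-117) + 3190·(23) = 11.
So 627·(-117) ≡ 11 (mod 3190); multiply by 287: y ≡ -33579 (mod 290).
Smallest nonnegative: y = -33579 mod 290 = 61.

61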